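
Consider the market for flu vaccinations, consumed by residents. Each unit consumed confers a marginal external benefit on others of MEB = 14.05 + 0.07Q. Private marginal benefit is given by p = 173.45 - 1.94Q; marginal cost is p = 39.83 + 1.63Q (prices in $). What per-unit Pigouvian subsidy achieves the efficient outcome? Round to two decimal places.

subsidy = $17.00 per unit

Social marginal benefit = demand + MEB = 187.50 - 1.87Q.
Set SMB = MC: 187.50 - 1.87Q = 39.83 + 1.63Q → Q* = 42.1914.
The Pigouvian subsidy equals MEB at Q*: 14.05 + 0.07×42.1914 = 17.0034.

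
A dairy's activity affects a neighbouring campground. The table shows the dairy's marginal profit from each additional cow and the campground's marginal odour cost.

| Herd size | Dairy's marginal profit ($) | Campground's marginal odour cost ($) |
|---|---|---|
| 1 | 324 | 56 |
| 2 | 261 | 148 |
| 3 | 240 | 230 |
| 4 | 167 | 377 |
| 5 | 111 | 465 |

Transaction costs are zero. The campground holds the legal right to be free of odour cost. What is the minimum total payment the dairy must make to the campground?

$434

Efficient level: marginal profit ≥ marginal odour cost through level 3, so k* = 3.
With the campground holding the right, the dairy must at least compensate total damage at k*: 56 + 148 + 230 = 434.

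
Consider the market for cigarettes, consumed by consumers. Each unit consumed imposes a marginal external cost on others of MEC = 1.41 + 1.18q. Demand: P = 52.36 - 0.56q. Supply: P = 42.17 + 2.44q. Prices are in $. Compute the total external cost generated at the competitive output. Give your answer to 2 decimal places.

Market equilibrium (private): 42.17 + 2.44q = 52.36 - 0.56q → q_m = 3.3967.
Total external cost = ∫₀^{q_m} (1.41 + 1.18q) dq = 1.41×3.3967 + ½×1.18×3.3967² = 11.5965.

$11.60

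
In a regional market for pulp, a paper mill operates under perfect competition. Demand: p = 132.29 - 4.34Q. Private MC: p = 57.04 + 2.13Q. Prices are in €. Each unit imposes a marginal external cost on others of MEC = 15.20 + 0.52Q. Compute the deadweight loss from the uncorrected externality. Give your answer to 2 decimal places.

Market equilibrium (private): 57.04 + 2.13Q = 132.29 - 4.34Q → Q_m = 11.6306.
Social marginal cost = private MC + MEC = 72.24 + 2.65Q.
Set SMC = demand: 72.24 + 2.65Q = 132.29 - 4.34Q → Q* = 8.5908.
The loss is the area between SMC and demand from Q* to Q_m; with linear curves that's a triangle of height MEC(Q_m).
DWL = ½ × 3.0398 × 21.2479 = 32.2947.

DWL = €32.29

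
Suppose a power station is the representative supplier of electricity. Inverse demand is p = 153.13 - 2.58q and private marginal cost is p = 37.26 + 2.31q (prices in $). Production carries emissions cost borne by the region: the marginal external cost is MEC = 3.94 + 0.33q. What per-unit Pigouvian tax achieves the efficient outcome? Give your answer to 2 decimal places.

tax = $11.02 per unit

Social marginal cost = private MC + MEC = 41.20 + 2.64q.
Set SMC = demand: 41.20 + 2.64q = 153.13 - 2.58q → q* = 21.4425.
The Pigouvian tax equals MEC at q*: 3.94 + 0.33×21.4425 = 11.0160.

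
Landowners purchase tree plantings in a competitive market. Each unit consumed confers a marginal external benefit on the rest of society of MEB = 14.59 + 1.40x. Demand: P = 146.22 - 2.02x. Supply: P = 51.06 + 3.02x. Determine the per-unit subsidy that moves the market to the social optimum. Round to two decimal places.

Social marginal benefit = demand + MEB = 160.81 - 0.62x.
Set SMB = MC: 160.81 - 0.62x = 51.06 + 3.02x → x* = 30.1511.
The Pigouvian subsidy equals MEB at x*: 14.59 + 1.40×30.1511 = 56.8015.

subsidy = 56.80 per unit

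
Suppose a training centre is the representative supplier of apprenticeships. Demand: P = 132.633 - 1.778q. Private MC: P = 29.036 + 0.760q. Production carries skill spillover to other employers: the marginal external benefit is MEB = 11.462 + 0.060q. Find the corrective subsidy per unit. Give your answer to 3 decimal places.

Social marginal cost = private MC − MEB = 17.574 + 0.700q.
Set SMC = demand: 17.574 + 0.700q = 132.633 - 1.778q → q* = 46.4322.
The Pigouvian subsidy equals MEB at q*: 11.462 + 0.060×46.4322 = 14.2479.

subsidy = 14.248 per unit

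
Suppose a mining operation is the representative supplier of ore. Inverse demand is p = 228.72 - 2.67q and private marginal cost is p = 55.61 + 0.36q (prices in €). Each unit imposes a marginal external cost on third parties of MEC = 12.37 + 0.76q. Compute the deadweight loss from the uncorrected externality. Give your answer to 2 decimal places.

Market equilibrium (private): 55.61 + 0.36q = 228.72 - 2.67q → q_m = 57.1320.
Social marginal cost = private MC + MEC = 67.98 + 1.12q.
Set SMC = demand: 67.98 + 1.12q = 228.72 - 2.67q → q* = 42.4116.
Between q* and q_m the wedge SMC − demand runs linearly from 0 to MEC(q_m), so the loss is a triangle.
DWL = ½ × 14.7204 × 55.7903 = 410.6278.

DWL = €410.63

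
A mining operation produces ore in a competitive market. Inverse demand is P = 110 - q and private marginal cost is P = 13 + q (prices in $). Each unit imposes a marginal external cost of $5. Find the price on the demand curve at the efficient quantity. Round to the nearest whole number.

P = $64

Social marginal cost = private MC + MEC = 18 + q.
Set SMC = demand: 18 + q = 110 - q → q* = 46.0000.
Consumer price on the demand curve at q*: 110 − 1×46.0000 = 64.0000.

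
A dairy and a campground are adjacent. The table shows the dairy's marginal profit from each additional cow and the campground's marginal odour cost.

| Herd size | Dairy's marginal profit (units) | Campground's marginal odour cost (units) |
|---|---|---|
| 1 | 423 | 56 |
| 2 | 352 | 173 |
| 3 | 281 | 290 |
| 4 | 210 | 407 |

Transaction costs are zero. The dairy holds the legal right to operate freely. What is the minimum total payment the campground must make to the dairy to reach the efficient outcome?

Left alone the dairy would choose level 4 (marginal profit stays positive).
Efficient level: k* = 2 (marginal profit ≥ marginal odour cost through 2).
The campground must at least cover the dairy's forgone profit from cutting 4→2: 281 + 210 = 491.

491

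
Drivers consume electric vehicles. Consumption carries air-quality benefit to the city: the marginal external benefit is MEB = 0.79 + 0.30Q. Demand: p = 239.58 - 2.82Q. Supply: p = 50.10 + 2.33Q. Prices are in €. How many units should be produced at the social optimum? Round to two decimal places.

Social marginal benefit = demand + MEB = 240.37 - 2.52Q.
Set SMB = MC: 240.37 - 2.52Q = 50.10 + 2.33Q → Q* = 39.2309.

Q* = 39.23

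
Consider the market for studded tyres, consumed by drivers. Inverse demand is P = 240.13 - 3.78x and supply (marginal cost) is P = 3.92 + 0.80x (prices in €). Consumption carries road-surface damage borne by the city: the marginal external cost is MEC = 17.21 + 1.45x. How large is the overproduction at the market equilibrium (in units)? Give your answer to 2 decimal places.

15.26 units

Market equilibrium (private): 3.92 + 0.80x = 240.13 - 3.78x → x_m = 51.5742.
Social marginal benefit = demand − MEC = 222.92 - 5.23x.
Set SMB = MC: 222.92 - 5.23x = 3.92 + 0.80x → x* = 36.3184.
Gap = |51.5742 − 36.3184| = 15.2558.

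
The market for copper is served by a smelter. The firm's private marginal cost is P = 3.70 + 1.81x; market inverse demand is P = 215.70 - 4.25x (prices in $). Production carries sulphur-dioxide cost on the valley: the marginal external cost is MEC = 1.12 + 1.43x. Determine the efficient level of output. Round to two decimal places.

x* = 28.15

Social marginal cost = private MC + MEC = 4.82 + 3.24x.
Set SMC = demand: 4.82 + 3.24x = 215.70 - 4.25x → x* = 28.1549.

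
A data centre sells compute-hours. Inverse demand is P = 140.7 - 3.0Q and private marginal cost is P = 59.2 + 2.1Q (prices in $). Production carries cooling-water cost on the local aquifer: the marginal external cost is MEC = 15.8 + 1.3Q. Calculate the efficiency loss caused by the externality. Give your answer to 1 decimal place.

Market equilibrium (private): 59.2 + 2.1Q = 140.7 - 3.0Q → Q_m = 15.9804.
Social marginal cost = private MC + MEC = 75.0 + 3.4Q.
Set SMC = demand: 75.0 + 3.4Q = 140.7 - 3.0Q → Q* = 10.2656.
The welfare-loss triangle has base |Q_m − Q*| and height MEC(Q_m) (the vertical gap between SMC and demand is zero at Q* and MEC at Q_m).
DWL = ½ × 5.7148 × 36.5745 = 104.5080.

DWL = $104.5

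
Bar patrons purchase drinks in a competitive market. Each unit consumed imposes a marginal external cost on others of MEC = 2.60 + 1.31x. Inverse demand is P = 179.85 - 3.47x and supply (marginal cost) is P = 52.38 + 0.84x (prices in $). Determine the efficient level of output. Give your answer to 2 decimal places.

x* = 22.22

Social marginal benefit = demand − MEC = 177.25 - 4.78x.
Set SMB = MC: 177.25 - 4.78x = 52.38 + 0.84x → x* = 22.2189.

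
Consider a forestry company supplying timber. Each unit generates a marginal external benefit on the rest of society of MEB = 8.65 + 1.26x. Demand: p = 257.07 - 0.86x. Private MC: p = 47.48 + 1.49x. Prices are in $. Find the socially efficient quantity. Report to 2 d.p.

Social marginal cost = private MC − MEB = 38.83 + 0.23x.
Set SMC = demand: 38.83 + 0.23x = 257.07 - 0.86x → x* = 200.2202.

x* = 200.22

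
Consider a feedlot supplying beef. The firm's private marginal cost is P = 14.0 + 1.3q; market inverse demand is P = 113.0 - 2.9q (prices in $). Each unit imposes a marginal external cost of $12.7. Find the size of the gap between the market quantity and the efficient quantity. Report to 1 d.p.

3.0 units

Market equilibrium (private): 14.0 + 1.3q = 113.0 - 2.9q → q_m = 23.5714.
Social marginal cost = private MC + MEC = 26.7 + 1.3q.
Set SMC = demand: 26.7 + 1.3q = 113.0 - 2.9q → q* = 20.5476.
Gap = |23.5714 − 20.5476| = 3.0238.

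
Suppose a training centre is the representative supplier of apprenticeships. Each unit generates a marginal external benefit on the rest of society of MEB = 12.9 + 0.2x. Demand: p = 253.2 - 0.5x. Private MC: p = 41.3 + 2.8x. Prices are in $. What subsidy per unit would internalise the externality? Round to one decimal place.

Social marginal cost = private MC − MEB = 28.4 + 2.6x.
Set SMC = demand: 28.4 + 2.6x = 253.2 - 0.5x → x* = 72.5161.
The Pigouvian subsidy equals MEB at x*: 12.9 + 0.2×72.5161 = 27.4032.

subsidy = $27.4 per unit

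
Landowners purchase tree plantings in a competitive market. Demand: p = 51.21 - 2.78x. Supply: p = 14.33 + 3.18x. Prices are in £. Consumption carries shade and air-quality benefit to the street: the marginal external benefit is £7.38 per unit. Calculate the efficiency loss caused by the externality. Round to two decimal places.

DWL = £4.57

Market equilibrium (private): 14.33 + 3.18x = 51.21 - 2.78x → x_m = 6.1879.
Social marginal benefit = demand + MEB = 58.59 - 2.78x.
Set SMB = MC: 58.59 - 2.78x = 14.33 + 3.18x → x* = 7.4262.
The loss is the area between SMB and MC from x* to x_m; with linear curves that's a triangle of height MEB(x_m).
DWL = ½ × 1.2383 × 7.3800 = 4.5693.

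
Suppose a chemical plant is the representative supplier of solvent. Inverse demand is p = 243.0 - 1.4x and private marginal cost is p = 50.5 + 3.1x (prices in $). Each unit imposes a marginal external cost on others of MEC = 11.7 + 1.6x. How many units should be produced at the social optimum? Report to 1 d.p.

Social marginal cost = private MC + MEC = 62.2 + 4.7x.
Set SMC = demand: 62.2 + 4.7x = 243.0 - 1.4x → x* = 29.6393.

x* = 29.6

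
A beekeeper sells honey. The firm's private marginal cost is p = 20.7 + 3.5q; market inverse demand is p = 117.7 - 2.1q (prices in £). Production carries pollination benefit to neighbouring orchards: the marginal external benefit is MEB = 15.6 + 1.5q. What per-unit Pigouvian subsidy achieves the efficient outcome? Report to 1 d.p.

Social marginal cost = private MC − MEB = 5.1 + 2.0q.
Set SMC = demand: 5.1 + 2.0q = 117.7 - 2.1q → q* = 27.4634.
The Pigouvian subsidy equals MEB at q*: 15.6 + 1.5×27.4634 = 56.7951.

subsidy = £56.8 per unit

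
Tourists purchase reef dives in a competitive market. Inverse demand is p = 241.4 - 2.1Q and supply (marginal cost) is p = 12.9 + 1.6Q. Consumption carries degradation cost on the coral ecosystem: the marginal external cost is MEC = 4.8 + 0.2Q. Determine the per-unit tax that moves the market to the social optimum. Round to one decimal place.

tax = 16.3 per unit

Social marginal benefit = demand − MEC = 236.6 - 2.3Q.
Set SMB = MC: 236.6 - 2.3Q = 12.9 + 1.6Q → Q* = 57.3590.
The Pigouvian tax equals MEC at Q*: 4.8 + 0.2×57.3590 = 16.2718.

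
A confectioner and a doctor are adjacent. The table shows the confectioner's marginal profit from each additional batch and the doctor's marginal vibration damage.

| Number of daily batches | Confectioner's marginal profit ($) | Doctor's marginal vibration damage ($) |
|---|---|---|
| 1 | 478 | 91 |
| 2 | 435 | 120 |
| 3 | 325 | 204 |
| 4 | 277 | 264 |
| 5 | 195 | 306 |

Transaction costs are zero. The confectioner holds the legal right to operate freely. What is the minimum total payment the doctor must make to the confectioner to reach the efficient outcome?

Left alone the confectioner would choose level 5 (marginal profit stays positive).
Efficient level: k* = 4 (marginal profit ≥ marginal vibration damage through 4).
The doctor must at least cover the confectioner's forgone profit from cutting 5→4: 195 = 195.

$195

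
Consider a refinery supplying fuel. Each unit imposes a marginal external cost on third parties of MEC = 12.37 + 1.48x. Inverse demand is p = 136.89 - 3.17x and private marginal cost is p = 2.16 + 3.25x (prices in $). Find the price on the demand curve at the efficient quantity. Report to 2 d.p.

Social marginal cost = private MC + MEC = 14.53 + 4.73x.
Set SMC = demand: 14.53 + 4.73x = 136.89 - 3.17x → x* = 15.4886.
Consumer price on the demand curve at x*: 136.89 − 3.17×15.4886 = 87.7911.

P = $87.79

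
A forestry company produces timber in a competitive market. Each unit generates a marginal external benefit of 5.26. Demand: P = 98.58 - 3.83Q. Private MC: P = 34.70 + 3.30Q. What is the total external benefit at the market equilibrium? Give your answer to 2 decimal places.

Market equilibrium (private): 34.70 + 3.30Q = 98.58 - 3.83Q → Q_m = 8.9593.
Total external benefit = MEB × Q_m = 5.26 × 8.9593 = 47.1259.

47.13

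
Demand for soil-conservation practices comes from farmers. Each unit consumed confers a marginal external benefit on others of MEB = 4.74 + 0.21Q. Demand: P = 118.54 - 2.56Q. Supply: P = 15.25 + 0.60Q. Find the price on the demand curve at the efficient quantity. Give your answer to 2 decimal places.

P = 24.79

Social marginal benefit = demand + MEB = 123.28 - 2.35Q.
Set SMB = MC: 123.28 - 2.35Q = 15.25 + 0.60Q → Q* = 36.6203.
Consumer price on the demand curve at Q*: 118.54 − 2.56×36.6203 = 24.7920.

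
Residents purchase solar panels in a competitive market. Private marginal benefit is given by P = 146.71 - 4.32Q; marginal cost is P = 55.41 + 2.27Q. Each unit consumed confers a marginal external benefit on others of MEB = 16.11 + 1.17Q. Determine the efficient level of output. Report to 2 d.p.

Social marginal benefit = demand + MEB = 162.82 - 3.15Q.
Set SMB = MC: 162.82 - 3.15Q = 55.41 + 2.27Q → Q* = 19.8173.

Q* = 19.82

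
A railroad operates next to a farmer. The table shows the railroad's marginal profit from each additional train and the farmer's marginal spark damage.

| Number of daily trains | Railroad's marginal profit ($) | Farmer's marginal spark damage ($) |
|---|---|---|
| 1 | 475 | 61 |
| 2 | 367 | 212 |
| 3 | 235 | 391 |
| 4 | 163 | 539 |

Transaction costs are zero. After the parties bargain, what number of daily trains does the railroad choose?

Bargaining reaches the level where marginal profit last exceeds marginal spark damage.
That holds through level 2 (367 ≥ 212) but not at 3 (235 < 391).

2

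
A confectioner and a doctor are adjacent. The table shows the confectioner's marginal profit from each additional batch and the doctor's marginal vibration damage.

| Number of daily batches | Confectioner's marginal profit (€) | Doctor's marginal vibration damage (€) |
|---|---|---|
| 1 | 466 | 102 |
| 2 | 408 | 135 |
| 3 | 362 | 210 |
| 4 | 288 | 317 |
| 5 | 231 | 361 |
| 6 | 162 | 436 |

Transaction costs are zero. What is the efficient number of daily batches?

3

Bargaining reaches the level where marginal profit last exceeds marginal vibration damage.
That holds through level 3 (362 ≥ 210) but not at 4 (288 < 317).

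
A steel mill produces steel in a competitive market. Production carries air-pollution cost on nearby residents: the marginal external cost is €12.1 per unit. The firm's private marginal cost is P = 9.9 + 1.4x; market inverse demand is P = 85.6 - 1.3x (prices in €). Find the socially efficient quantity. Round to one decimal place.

x* = 23.6

Social marginal cost = private MC + MEC = 22.0 + 1.4x.
Set SMC = demand: 22.0 + 1.4x = 85.6 - 1.3x → x* = 23.5556.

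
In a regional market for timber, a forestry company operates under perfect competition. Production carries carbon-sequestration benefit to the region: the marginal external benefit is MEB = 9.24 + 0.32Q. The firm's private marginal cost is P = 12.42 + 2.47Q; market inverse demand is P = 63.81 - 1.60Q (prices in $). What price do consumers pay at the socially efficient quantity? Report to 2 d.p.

P = $37.94

Social marginal cost = private MC − MEB = 3.18 + 2.15Q.
Set SMC = demand: 3.18 + 2.15Q = 63.81 - 1.60Q → Q* = 16.1680.
Consumer price on the demand curve at Q*: 63.81 − 1.60×16.1680 = 37.9412.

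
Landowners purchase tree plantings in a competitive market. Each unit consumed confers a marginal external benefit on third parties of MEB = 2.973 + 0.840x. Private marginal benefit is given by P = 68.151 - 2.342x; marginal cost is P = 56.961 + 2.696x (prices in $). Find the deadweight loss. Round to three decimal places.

DWL = $2.789

Market equilibrium (private): 56.961 + 2.696x = 68.151 - 2.342x → x_m = 2.2211.
Social marginal benefit = demand + MEB = 71.124 - 1.502x.
Set SMB = MC: 71.124 - 1.502x = 56.961 + 2.696x → x* = 3.3737.
The welfare-loss triangle has base |x_m − x*| and height MEB(x_m) (the vertical gap between SMB and MC is zero at x* and MEB at x_m).
DWL = ½ × 1.1526 × 4.8387 = 2.7885.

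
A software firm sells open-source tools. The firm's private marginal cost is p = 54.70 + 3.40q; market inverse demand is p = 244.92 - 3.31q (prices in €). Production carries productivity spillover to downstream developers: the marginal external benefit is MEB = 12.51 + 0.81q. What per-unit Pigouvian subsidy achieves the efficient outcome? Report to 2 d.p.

subsidy = €40.34 per unit

Social marginal cost = private MC − MEB = 42.19 + 2.59q.
Set SMC = demand: 42.19 + 2.59q = 244.92 - 3.31q → q* = 34.3610.
The Pigouvian subsidy equals MEB at q*: 12.51 + 0.81×34.3610 = 40.3424.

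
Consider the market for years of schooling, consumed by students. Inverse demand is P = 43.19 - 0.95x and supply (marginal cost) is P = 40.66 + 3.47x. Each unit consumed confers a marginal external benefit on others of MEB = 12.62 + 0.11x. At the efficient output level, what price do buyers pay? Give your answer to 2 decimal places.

P = 39.85

Social marginal benefit = demand + MEB = 55.81 - 0.84x.
Set SMB = MC: 55.81 - 0.84x = 40.66 + 3.47x → x* = 3.5151.
Consumer price on the demand curve at x*: 43.19 − 0.95×3.5151 = 39.8507.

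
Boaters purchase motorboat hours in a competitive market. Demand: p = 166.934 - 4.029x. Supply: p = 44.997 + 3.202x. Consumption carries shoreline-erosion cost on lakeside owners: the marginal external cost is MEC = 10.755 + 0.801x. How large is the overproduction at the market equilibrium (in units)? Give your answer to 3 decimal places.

3.021 units

Market equilibrium (private): 44.997 + 3.202x = 166.934 - 4.029x → x_m = 16.8631.
Social marginal benefit = demand − MEC = 156.179 - 4.830x.
Set SMB = MC: 156.179 - 4.830x = 44.997 + 3.202x → x* = 13.8424.
Gap = |16.8631 − 13.8424| = 3.0207.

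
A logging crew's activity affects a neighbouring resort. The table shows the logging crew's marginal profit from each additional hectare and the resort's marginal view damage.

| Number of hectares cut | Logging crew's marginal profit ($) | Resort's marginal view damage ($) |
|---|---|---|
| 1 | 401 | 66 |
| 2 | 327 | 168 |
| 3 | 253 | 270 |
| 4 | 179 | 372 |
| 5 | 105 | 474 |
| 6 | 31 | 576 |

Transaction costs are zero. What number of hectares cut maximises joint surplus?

2

Bargaining reaches the level where marginal profit last exceeds marginal view damage.
That holds through level 2 (327 ≥ 168) but not at 3 (253 < 270).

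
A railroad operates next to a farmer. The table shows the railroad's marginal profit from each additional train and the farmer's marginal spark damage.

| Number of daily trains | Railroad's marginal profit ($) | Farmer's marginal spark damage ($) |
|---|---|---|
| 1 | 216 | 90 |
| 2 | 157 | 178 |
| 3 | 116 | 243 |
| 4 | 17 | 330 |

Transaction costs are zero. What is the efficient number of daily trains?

1

Bargaining reaches the level where marginal profit last exceeds marginal spark damage.
That holds through level 1 (216 ≥ 90) but not at 2 (157 < 178).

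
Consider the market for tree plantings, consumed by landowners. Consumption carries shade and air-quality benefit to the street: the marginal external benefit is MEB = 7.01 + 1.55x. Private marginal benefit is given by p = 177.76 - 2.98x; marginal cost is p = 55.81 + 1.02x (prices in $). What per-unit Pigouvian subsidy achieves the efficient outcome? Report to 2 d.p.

subsidy = $88.60 per unit

Social marginal benefit = demand + MEB = 184.77 - 1.43x.
Set SMB = MC: 184.77 - 1.43x = 55.81 + 1.02x → x* = 52.6367.
The Pigouvian subsidy equals MEB at x*: 7.01 + 1.55×52.6367 = 88.5969.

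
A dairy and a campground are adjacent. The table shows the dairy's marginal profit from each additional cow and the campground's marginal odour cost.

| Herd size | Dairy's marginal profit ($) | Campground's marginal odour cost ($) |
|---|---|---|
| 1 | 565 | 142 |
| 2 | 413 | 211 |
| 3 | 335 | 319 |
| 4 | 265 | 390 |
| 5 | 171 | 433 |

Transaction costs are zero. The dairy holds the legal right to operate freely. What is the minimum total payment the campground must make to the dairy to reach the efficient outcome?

Left alone the dairy would choose level 5 (marginal profit stays positive).
Efficient level: k* = 3 (marginal profit ≥ marginal odour cost through 3).
The campground must at least cover the dairy's forgone profit from cutting 5→3: 265 + 171 = 436.

$436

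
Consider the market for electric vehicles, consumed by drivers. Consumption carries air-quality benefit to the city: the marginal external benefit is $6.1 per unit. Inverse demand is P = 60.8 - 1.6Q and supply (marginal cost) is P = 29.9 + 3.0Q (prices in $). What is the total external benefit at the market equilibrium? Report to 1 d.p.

$41.0

Market equilibrium (private): 29.9 + 3.0Q = 60.8 - 1.6Q → Q_m = 6.7174.
Total external benefit = MEB × Q_m = 6.1 × 6.7174 = 40.9761.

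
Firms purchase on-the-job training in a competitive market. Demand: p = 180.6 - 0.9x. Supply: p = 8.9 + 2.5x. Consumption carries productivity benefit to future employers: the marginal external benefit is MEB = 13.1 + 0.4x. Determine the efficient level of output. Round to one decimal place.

x* = 61.6

Social marginal benefit = demand + MEB = 193.7 - 0.5x.
Set SMB = MC: 193.7 - 0.5x = 8.9 + 2.5x → x* = 61.6000.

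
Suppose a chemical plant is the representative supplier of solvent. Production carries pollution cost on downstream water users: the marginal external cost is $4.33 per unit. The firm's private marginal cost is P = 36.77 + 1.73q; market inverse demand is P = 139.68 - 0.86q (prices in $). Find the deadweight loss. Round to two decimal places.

DWL = $3.62

Market equilibrium (private): 36.77 + 1.73q = 139.68 - 0.86q → q_m = 39.7336.
Social marginal cost = private MC + MEC = 41.10 + 1.73q.
Set SMC = demand: 41.10 + 1.73q = 139.68 - 0.86q → q* = 38.0618.
Height of the DWL triangle at q_m is SMC(q_m) − demand(q_m) = MEC(q_m) = 4.3300.
DWL = ½ × 1.6718 × 4.3300 = 3.6194.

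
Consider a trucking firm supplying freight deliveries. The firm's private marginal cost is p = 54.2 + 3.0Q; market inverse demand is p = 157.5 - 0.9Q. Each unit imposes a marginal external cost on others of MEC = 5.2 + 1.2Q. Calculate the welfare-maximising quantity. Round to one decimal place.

Social marginal cost = private MC + MEC = 59.4 + 4.2Q.
Set SMC = demand: 59.4 + 4.2Q = 157.5 - 0.9Q → Q* = 19.2353.

Q* = 19.2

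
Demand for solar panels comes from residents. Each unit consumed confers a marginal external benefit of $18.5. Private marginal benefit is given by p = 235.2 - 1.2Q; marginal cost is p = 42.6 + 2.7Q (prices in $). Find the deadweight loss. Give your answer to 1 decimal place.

Market equilibrium (private): 42.6 + 2.7Q = 235.2 - 1.2Q → Q_m = 49.3846.
Social marginal benefit = demand + MEB = 253.7 - 1.2Q.
Set SMB = MC: 253.7 - 1.2Q = 42.6 + 2.7Q → Q* = 54.1282.
Height of the DWL triangle at Q_m is SMB(Q_m) − MC(Q_m) = MEB(Q_m) = 18.5000.
DWL = ½ × 4.7436 × 18.5000 = 43.8783.

DWL = $43.9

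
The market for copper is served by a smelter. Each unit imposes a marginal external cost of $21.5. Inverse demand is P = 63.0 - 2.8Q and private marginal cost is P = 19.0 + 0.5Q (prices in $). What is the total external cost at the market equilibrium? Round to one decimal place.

Market equilibrium (private): 19.0 + 0.5Q = 63.0 - 2.8Q → Q_m = 13.3333.
Total external cost = MEC × Q_m = 21.5 × 13.3333 = 286.6660.

$286.7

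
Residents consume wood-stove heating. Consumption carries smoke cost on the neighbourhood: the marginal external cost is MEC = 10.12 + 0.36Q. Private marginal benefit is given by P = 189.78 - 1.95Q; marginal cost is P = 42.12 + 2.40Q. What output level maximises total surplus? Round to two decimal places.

Social marginal benefit = demand − MEC = 179.66 - 2.31Q.
Set SMB = MC: 179.66 - 2.31Q = 42.12 + 2.40Q → Q* = 29.2017.

Q* = 29.20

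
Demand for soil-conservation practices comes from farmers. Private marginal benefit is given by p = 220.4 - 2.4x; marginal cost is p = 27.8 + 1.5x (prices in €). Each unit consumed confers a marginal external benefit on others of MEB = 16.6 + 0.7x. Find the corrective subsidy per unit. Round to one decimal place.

subsidy = €62.4 per unit

Social marginal benefit = demand + MEB = 237.0 - 1.7x.
Set SMB = MC: 237.0 - 1.7x = 27.8 + 1.5x → x* = 65.3750.
The Pigouvian subsidy equals MEB at x*: 16.6 + 0.7×65.3750 = 62.3625.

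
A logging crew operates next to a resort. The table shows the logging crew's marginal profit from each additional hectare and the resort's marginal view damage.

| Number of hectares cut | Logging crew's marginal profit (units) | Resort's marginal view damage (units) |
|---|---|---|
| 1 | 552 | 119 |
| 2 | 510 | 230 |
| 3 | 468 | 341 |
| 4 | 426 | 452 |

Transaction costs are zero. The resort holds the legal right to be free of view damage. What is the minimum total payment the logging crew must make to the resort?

Efficient level: marginal profit ≥ marginal view damage through level 3, so k* = 3.
With the resort holding the right, the logging crew must at least compensate total damage at k*: 119 + 230 + 341 = 690.

690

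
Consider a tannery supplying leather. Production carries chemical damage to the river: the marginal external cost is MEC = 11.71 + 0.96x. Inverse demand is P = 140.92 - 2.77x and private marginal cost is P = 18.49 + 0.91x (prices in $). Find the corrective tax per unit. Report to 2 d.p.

Social marginal cost = private MC + MEC = 30.20 + 1.87x.
Set SMC = demand: 30.20 + 1.87x = 140.92 - 2.77x → x* = 23.8621.
The Pigouvian tax equals MEC at x*: 11.71 + 0.96×23.8621 = 34.6176.

tax = $34.62 per unit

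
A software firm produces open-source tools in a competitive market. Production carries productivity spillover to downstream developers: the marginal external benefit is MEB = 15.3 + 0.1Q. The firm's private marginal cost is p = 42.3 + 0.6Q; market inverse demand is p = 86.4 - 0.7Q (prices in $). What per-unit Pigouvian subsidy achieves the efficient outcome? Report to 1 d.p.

Social marginal cost = private MC − MEB = 27.0 + 0.5Q.
Set SMC = demand: 27.0 + 0.5Q = 86.4 - 0.7Q → Q* = 49.5000.
The Pigouvian subsidy equals MEB at Q*: 15.3 + 0.1×49.5000 = 20.2500.

subsidy = $20.3 per unit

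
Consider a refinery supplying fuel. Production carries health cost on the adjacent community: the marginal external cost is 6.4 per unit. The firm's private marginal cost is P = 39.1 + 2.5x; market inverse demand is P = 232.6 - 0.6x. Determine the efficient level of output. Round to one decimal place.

Social marginal cost = private MC + MEC = 45.5 + 2.5x.
Set SMC = demand: 45.5 + 2.5x = 232.6 - 0.6x → x* = 60.3548.

x* = 60.4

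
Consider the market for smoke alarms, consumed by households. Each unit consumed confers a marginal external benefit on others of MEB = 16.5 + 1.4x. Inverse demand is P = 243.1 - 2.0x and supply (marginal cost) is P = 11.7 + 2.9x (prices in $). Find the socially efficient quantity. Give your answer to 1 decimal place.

Social marginal benefit = demand + MEB = 259.6 - 0.6x.
Set SMB = MC: 259.6 - 0.6x = 11.7 + 2.9x → x* = 70.8286.

x* = 70.8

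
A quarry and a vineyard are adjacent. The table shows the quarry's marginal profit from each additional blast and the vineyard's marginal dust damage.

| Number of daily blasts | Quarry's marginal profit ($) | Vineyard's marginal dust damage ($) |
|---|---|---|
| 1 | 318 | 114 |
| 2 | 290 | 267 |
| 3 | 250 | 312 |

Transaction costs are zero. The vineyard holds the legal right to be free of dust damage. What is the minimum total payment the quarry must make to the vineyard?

$381

Efficient level: marginal profit ≥ marginal dust damage through level 2, so k* = 2.
With the vineyard holding the right, the quarry must at least compensate total damage at k*: 114 + 267 = 381.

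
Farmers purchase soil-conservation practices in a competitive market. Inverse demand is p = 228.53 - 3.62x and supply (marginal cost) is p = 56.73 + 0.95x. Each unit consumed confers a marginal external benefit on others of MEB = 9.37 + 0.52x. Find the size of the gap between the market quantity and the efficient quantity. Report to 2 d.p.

Market equilibrium (private): 56.73 + 0.95x = 228.53 - 3.62x → x_m = 37.5930.
Social marginal benefit = demand + MEB = 237.90 - 3.10x.
Set SMB = MC: 237.90 - 3.10x = 56.73 + 0.95x → x* = 44.7333.
Gap = |37.5930 − 44.7333| = 7.1403.

7.14 units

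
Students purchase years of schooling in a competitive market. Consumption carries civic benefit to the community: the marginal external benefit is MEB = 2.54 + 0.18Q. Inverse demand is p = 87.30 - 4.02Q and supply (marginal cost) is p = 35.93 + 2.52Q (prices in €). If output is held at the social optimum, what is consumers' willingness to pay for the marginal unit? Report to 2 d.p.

P = €53.22

Social marginal benefit = demand + MEB = 89.84 - 3.84Q.
Set SMB = MC: 89.84 - 3.84Q = 35.93 + 2.52Q → Q* = 8.4764.
Consumer price on the demand curve at Q*: 87.30 − 4.02×8.4764 = 53.2249.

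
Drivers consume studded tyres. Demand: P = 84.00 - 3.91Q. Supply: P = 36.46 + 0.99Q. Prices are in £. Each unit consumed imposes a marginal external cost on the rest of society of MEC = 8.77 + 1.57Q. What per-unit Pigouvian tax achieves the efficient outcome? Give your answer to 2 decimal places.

Social marginal benefit = demand − MEC = 75.23 - 5.48Q.
Set SMB = MC: 75.23 - 5.48Q = 36.46 + 0.99Q → Q* = 5.9923.
The Pigouvian tax equals MEC at Q*: 8.77 + 1.57×5.9923 = 18.1779.

tax = £18.18 per unit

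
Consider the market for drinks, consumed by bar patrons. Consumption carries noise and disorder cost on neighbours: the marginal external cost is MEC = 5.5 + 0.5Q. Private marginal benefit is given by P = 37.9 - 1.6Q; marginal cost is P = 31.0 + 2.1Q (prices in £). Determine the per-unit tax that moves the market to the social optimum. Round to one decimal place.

tax = £5.7 per unit

Social marginal benefit = demand − MEC = 32.4 - 2.1Q.
Set SMB = MC: 32.4 - 2.1Q = 31.0 + 2.1Q → Q* = 0.3333.
The Pigouvian tax equals MEC at Q*: 5.5 + 0.5×0.3333 = 5.6667.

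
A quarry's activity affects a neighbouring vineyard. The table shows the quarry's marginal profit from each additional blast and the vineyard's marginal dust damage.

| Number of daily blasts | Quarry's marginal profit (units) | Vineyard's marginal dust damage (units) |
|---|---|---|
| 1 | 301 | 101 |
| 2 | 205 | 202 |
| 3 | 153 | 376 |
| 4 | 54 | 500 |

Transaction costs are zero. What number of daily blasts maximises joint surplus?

2

Bargaining reaches the level where marginal profit last exceeds marginal dust damage.
That holds through level 2 (205 ≥ 202) but not at 3 (153 < 376).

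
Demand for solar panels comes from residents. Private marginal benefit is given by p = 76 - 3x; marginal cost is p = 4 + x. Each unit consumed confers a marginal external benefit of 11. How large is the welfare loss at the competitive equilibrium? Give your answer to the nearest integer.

Market equilibrium (private): 4 + x = 76 - 3x → x_m = 18.0000.
Social marginal benefit = demand + MEB = 87 - 3x.
Set SMB = MC: 87 - 3x = 4 + x → x* = 20.7500.
Between x* and x_m the wedge SMB − MC runs linearly from 0 to MEB(x_m), so the loss is a triangle.
DWL = ½ × 2.7500 × 11.0000 = 15.1250.

DWL = 15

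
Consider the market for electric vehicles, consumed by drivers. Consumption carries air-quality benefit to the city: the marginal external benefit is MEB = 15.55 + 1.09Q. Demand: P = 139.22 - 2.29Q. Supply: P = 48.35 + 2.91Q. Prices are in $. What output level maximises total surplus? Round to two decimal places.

Social marginal benefit = demand + MEB = 154.77 - 1.20Q.
Set SMB = MC: 154.77 - 1.20Q = 48.35 + 2.91Q → Q* = 25.8929.

Q* = 25.89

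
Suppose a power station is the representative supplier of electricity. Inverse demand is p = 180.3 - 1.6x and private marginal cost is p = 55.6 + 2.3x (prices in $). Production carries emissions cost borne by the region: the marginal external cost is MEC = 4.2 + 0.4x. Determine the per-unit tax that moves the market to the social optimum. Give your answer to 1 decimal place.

tax = $15.4 per unit

Social marginal cost = private MC + MEC = 59.8 + 2.7x.
Set SMC = demand: 59.8 + 2.7x = 180.3 - 1.6x → x* = 28.0233.
The Pigouvian tax equals MEC at x*: 4.2 + 0.4×28.0233 = 15.4093.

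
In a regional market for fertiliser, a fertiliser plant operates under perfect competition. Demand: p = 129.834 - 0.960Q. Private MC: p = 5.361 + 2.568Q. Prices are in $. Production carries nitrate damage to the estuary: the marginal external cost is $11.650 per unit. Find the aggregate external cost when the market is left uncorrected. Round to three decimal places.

$411.029

Market equilibrium (private): 5.361 + 2.568Q = 129.834 - 0.960Q → Q_m = 35.2815.
Total external cost = MEC × Q_m = 11.650 × 35.2815 = 411.0295.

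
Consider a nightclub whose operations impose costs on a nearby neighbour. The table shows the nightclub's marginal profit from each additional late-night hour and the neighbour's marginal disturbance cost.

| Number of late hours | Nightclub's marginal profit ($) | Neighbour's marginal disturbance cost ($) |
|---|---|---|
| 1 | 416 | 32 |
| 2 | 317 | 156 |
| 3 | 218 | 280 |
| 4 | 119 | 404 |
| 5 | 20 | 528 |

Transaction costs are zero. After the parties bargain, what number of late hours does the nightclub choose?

Bargaining reaches the level where marginal profit last exceeds marginal disturbance cost.
That holds through level 2 (317 ≥ 156) but not at 3 (218 < 280).

2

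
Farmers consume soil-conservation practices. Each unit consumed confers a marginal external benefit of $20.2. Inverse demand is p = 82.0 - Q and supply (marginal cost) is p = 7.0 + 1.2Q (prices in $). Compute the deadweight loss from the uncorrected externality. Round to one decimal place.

DWL = $92.7

Market equilibrium (private): 7.0 + 1.2Q = 82.0 - Q → Q_m = 34.0909.
Social marginal benefit = demand + MEB = 102.2 - Q.
Set SMB = MC: 102.2 - Q = 7.0 + 1.2Q → Q* = 43.2727.
The welfare-loss triangle has base |Q_m − Q*| and height MEB(Q_m) (the vertical gap between SMB and MC is zero at Q* and MEB at Q_m).
DWL = ½ × 9.1818 × 20.2000 = 92.7362.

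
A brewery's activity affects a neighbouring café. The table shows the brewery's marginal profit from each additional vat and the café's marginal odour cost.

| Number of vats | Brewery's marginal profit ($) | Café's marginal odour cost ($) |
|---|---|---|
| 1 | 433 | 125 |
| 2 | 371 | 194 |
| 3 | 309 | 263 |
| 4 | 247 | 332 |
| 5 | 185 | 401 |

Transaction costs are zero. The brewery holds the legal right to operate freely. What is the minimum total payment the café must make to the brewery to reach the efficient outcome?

$432

Left alone the brewery would choose level 5 (marginal profit stays positive).
Efficient level: k* = 3 (marginal profit ≥ marginal odour cost through 3).
The café must at least cover the brewery's forgone profit from cutting 5→3: 247 + 185 = 432.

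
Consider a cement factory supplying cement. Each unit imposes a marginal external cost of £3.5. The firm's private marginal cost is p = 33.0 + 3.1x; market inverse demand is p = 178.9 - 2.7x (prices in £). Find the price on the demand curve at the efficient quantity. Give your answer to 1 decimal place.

P = £112.6

Social marginal cost = private MC + MEC = 36.5 + 3.1x.
Set SMC = demand: 36.5 + 3.1x = 178.9 - 2.7x → x* = 24.5517.
Consumer price on the demand curve at x*: 178.9 − 2.7×24.5517 = 112.6104.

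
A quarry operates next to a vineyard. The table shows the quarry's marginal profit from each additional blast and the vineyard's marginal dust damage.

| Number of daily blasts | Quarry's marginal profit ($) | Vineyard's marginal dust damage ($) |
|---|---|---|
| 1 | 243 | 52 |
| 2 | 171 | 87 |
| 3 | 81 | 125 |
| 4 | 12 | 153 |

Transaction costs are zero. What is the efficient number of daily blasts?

2

Bargaining reaches the level where marginal profit last exceeds marginal dust damage.
That holds through level 2 (171 ≥ 87) but not at 3 (81 < 125).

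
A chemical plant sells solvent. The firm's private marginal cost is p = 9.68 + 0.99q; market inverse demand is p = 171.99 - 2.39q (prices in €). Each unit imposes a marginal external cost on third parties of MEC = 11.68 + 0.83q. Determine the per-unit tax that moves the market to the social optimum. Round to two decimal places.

Social marginal cost = private MC + MEC = 21.36 + 1.82q.
Set SMC = demand: 21.36 + 1.82q = 171.99 - 2.39q → q* = 35.7791.
The Pigouvian tax equals MEC at q*: 11.68 + 0.83×35.7791 = 41.3767.

tax = €41.38 per unit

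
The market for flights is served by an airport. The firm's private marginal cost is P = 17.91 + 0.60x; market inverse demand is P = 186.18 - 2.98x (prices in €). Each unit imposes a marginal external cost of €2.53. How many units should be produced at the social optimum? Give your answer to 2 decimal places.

Social marginal cost = private MC + MEC = 20.44 + 0.60x.
Set SMC = demand: 20.44 + 0.60x = 186.18 - 2.98x → x* = 46.2961.

x* = 46.30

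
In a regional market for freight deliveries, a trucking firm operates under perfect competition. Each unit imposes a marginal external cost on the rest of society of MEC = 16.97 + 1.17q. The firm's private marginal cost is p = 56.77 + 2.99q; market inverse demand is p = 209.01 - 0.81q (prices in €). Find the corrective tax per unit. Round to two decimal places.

tax = €48.81 per unit

Social marginal cost = private MC + MEC = 73.74 + 4.16q.
Set SMC = demand: 73.74 + 4.16q = 209.01 - 0.81q → q* = 27.2173.
The Pigouvian tax equals MEC at q*: 16.97 + 1.17×27.2173 = 48.8142.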